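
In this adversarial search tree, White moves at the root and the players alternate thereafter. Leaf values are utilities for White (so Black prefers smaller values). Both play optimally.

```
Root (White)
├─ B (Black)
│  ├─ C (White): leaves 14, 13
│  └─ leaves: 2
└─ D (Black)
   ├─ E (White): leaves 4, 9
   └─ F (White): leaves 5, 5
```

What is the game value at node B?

C: max(14, 13) = 14
B: min(14, 2) = 2

2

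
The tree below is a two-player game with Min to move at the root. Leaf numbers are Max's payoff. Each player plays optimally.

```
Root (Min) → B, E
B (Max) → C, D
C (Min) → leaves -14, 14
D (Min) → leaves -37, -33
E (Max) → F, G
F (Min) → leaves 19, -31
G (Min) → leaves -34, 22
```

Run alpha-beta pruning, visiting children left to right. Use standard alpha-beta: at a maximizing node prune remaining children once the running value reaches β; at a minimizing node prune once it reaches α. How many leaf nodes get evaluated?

C [α=-∞,β=+∞]: v=-14
D [α=-14,β=+∞]: v=-37 after child 1 ≤ α → α-cutoff, skip 1
B [α=-∞,β=+∞]: v=-14
F [α=-∞,β=-14]: v=-31
G [α=-31,β=-14]: v=-34 after child 1 ≤ α → α-cutoff, skip 1
E [α=-∞,β=-14]: v=-31
Root [α=-∞,β=+∞]: v=-31
Leaves evaluated: 6 of 8.

6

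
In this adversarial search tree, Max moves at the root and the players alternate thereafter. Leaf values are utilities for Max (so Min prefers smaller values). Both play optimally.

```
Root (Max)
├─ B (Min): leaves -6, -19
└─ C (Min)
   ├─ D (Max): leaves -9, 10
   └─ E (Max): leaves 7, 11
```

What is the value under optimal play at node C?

10

D: max(-9, 10) = 10
E: max(7, 11) = 11
C: min(10, 11) = 10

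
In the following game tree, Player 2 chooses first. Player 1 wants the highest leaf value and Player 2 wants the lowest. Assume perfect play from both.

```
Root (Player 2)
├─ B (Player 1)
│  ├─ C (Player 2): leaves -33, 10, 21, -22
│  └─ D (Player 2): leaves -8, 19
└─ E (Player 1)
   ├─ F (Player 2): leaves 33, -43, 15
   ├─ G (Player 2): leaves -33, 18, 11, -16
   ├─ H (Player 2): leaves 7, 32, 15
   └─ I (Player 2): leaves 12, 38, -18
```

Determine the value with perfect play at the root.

-8

C (Player 2): min(-33, 10, 21, -22) = -33
D (Player 2): min(-8, 19) = -8
B (Player 1): max(-33, -8) = -8
F (Player 2): min(33, -43, 15) = -43
G (Player 2): min(-33, 18, 11, -16) = -33
H (Player 2): min(7, 32, 15) = 7
I (Player 2): min(12, 38, -18) = -18
E (Player 1): max(-43, -33, 7, -18) = 7
Root (Player 2): min(-8, 7) = -8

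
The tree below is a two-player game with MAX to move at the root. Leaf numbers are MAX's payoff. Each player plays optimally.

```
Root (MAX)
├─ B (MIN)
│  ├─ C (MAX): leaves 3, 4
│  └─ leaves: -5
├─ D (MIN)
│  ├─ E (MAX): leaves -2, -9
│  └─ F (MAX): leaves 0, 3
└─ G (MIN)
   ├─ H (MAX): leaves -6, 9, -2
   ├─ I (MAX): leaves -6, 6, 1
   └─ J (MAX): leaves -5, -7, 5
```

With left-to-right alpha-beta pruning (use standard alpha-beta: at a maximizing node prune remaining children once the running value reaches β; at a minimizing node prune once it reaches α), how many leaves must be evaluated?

C [α=-∞,β=+∞]: v=4
B [α=-∞,β=+∞]: v=-5
E [α=-5,β=+∞]: v=-2
F [α=-5,β=-2]: v=0 after child 1 ≥ β → β-cutoff, skip 1
D [α=-5,β=+∞]: v=-2
H [α=-2,β=+∞]: v=9
I [α=-2,β=9]: v=6
J [α=-2,β=6]: v=5
G [α=-2,β=+∞]: v=5
Root [α=-∞,β=+∞]: v=5
Leaves evaluated: 15 of 16.

15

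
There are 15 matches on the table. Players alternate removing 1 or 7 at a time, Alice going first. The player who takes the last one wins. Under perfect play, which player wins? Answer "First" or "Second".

First

Compute winning (W) and losing (L) positions by backward induction:
i:   0  1  2  3  4  5  6  7  8  9 10 11 12 13 14 15
     L  W  L  W  L  W  L  W  L  W  L  W  L  W  L  W
Position 15 is W, so the first player wins.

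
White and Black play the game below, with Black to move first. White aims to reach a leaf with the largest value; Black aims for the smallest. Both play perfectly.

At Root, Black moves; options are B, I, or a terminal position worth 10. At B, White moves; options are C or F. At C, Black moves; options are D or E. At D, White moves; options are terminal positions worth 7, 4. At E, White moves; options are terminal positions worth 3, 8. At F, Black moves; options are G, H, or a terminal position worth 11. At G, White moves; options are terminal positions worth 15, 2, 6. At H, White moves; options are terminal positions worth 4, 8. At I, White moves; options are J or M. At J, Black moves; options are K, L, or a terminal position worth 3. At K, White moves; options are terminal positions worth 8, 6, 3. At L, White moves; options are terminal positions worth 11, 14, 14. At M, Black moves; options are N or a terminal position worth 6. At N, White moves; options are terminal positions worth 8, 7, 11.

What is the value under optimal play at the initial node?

D (White): max(7, 4) = 7
E (White): max(3, 8) = 8
C (Black): min(7, 8) = 7
G (White): max(15, 2, 6) = 15
H (White): max(4, 8) = 8
F (Black): min(15, 8, 11) = 8
B (White): max(7, 8) = 8
K (White): max(8, 6, 3) = 8
L (White): max(11, 14, 14) = 14
J (Black): min(8, 14, 3) = 3
N (White): max(8, 7, 11) = 11
M (Black): min(11, 6) = 6
I (White): max(3, 6) = 6
Root (Black): min(8, 6, 10) = 6

6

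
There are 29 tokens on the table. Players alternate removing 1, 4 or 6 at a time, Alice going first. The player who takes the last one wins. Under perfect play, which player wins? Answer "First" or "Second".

First

i:   0  1  2  3  4  5  6  7  8  9 10 11 12 13 14 15 16 17 18 19 20 21 22 23 24 25 26 27 28 29
     L  W  L  W  W  L  W  L  W  W  L  W  L  W  W  L  W  L  W  W  L  W  L  W  W  L  W  L  W  W
Position 29 is W, so the first player wins.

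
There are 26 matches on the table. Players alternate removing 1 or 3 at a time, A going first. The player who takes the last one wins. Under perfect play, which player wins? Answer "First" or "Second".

Second

Mark each pile size as W (mover wins) or L (mover loses):
i:   0  1  2  3  4  5  6  7  8  9 10 11 12 13 14 15 16 17 18 19 20 21 22 23 24 25 26
     L  W  L  W  L  W  L  W  L  W  L  W  L  W  L  W  L  W  L  W  L  W  L  W  L  W  L
Position 26 is L, so the second player wins.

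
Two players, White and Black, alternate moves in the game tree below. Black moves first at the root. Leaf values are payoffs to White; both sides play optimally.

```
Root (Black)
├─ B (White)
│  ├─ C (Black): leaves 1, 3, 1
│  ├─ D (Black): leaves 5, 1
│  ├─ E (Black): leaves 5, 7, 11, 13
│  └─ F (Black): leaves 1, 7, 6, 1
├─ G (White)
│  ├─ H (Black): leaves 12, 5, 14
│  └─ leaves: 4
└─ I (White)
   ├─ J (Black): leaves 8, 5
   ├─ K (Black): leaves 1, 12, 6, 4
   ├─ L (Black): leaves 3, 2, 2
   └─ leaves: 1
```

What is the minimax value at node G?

H: min(12, 5, 14) = 5
G: max(5, 4) = 5

5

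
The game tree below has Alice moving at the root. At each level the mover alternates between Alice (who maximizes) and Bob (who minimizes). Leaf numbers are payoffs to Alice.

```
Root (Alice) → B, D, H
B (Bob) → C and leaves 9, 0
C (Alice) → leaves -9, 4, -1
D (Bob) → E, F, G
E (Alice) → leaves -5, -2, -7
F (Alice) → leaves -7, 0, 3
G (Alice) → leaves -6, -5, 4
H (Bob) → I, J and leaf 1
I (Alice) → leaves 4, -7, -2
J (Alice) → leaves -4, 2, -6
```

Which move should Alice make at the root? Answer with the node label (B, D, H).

C (Alice): max(-9, 4, -1) = 4
B (Bob): min(4, 9, 0) = 0
E (Alice): max(-5, -2, -7) = -2
F (Alice): max(-7, 0, 3) = 3
G (Alice): max(-6, -5, 4) = 4
D (Bob): min(-2, 3, 4) = -2
I (Alice): max(4, -7, -2) = 4
J (Alice): max(-4, 2, -6) = 2
H (Bob): min(4, 2, 1) = 1
Root (Alice): max(0, -2, 1) = 1
Alice picks the child with the highest value: H (value 1).

H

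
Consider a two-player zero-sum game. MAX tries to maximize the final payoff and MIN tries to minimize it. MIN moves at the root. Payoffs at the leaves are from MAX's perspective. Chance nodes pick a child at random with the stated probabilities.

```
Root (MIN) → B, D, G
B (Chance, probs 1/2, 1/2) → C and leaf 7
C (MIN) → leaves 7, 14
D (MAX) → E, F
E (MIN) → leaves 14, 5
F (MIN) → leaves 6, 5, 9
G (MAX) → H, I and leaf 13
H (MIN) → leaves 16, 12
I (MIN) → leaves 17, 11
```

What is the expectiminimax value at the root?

C (MIN): min(7, 14) = 7
B (Chance): 1/2·7 + 1/2·7 = 7
E (MIN): min(14, 5) = 5
F (MIN): min(6, 5, 9) = 5
D (MAX): max(5, 5) = 5
H (MIN): min(16, 12) = 12
I (MIN): min(17, 11) = 11
G (MAX): max(12, 11, 13) = 13
Root (MIN): min(7, 5, 13) = 5

5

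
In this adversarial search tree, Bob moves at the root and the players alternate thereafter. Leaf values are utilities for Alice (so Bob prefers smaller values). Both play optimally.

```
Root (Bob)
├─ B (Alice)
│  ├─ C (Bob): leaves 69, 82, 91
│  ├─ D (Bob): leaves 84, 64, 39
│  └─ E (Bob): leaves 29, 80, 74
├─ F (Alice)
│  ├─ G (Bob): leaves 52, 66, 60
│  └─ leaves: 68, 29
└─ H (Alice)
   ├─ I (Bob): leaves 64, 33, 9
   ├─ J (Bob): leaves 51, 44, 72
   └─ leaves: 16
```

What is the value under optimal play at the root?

C (Bob): min(69, 82, 91) = 69
D (Bob): min(84, 64, 39) = 39
E (Bob): min(29, 80, 74) = 29
B (Alice): max(69, 39, 29) = 69
G (Bob): min(52, 66, 60) = 52
F (Alice): max(52, 68, 29) = 68
I (Bob): min(64, 33, 9) = 9
J (Bob): min(51, 44, 72) = 44
H (Alice): max(9, 44, 16) = 44
Root (Bob): min(69, 68, 44) = 44

44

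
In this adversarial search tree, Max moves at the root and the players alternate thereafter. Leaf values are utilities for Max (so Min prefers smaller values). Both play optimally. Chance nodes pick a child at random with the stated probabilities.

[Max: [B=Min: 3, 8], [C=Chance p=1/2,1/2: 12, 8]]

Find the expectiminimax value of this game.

B (Min): min(3, 8) = 3
C (Chance): 1/2·12 + 1/2·8 = 10
Root (Max): max(3, 10) = 10

10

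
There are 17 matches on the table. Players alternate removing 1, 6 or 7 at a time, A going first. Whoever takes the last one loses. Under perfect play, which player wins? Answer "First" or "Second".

Positions where the player to move wins (W) vs loses (L):
i:   0  1  2  3  4  5  6  7  8  9 10 11 12 13 14 15 16 17
     W  L  W  L  W  L  W  W  W  W  W  W  W  L  W  L  W  L
Position 17 is L, so the second player wins.

Second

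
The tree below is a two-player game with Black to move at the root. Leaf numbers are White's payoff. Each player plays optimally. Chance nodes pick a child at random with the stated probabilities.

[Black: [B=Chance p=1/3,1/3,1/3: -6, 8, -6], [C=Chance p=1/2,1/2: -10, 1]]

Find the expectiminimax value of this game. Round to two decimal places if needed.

-4.5

B (Chance): 1/3·-6 + 1/3·8 + 1/3·-6 = -1.33
C (Chance): 1/2·-10 + 1/2·1 = -4.5
Root (Black): min(-1.33, -4.5) = -4.5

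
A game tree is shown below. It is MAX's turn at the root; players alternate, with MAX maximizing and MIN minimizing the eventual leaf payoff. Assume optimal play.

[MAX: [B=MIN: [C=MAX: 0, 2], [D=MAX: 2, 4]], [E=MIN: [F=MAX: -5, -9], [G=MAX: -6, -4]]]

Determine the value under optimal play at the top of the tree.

C (MAX): max(0, 2) = 2
D (MAX): max(2, 4) = 4
B (MIN): min(2, 4) = 2
F (MAX): max(-5, -9) = -5
G (MAX): max(-6, -4) = -4
E (MIN): min(-5, -4) = -5
Root (MAX): max(2, -5) = 2

2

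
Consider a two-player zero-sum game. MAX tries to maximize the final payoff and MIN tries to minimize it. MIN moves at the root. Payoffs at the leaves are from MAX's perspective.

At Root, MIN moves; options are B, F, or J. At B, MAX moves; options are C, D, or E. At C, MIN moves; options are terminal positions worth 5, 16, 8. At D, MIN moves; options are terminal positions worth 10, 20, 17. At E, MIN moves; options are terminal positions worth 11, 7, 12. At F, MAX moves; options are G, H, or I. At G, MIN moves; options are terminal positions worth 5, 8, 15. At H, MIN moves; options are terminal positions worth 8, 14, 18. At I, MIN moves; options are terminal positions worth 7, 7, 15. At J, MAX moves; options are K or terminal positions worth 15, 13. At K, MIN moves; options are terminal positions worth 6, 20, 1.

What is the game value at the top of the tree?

8

C (MIN): min(5, 16, 8) = 5
D (MIN): min(10, 20, 17) = 10
E (MIN): min(11, 7, 12) = 7
B (MAX): max(5, 10, 7) = 10
G (MIN): min(5, 8, 15) = 5
H (MIN): min(8, 14, 18) = 8
I (MIN): min(7, 7, 15) = 7
F (MAX): max(5, 8, 7) = 8
K (MIN): min(6, 20, 1) = 1
J (MAX): max(1, 15, 13) = 15
Root (MIN): min(10, 8, 15) = 8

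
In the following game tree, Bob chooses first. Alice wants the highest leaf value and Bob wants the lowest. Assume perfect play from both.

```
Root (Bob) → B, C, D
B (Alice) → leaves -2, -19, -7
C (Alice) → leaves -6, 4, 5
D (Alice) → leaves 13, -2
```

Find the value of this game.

B (Alice): max(-2, -19, -7) = -2
C (Alice): max(-6, 4, 5) = 5
D (Alice): max(13, -2) = 13
Root (Bob): min(-2, 5, 13) = -2

-2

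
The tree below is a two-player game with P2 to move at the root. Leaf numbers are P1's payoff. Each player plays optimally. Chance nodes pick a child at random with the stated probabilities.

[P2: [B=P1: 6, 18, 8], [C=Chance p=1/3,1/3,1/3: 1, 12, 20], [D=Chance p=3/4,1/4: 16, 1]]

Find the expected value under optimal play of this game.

B (P1): max(6, 18, 8) = 18
C (Chance): 1/3·1 + 1/3·12 + 1/3·20 = 11
D (Chance): 3/4·16 + 1/4·1 = 12.25
Root (P2): min(18, 11, 12.25) = 11

11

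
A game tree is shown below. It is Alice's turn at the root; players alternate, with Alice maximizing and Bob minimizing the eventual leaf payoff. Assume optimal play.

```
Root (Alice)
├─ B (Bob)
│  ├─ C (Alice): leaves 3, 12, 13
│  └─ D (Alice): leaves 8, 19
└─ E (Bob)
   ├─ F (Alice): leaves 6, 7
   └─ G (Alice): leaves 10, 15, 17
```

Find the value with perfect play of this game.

C (Alice): max(3, 12, 13) = 13
D (Alice): max(8, 19) = 19
B (Bob): min(13, 19) = 13
F (Alice): max(6, 7) = 7
G (Alice): max(10, 15, 17) = 17
E (Bob): min(7, 17) = 7
Root (Alice): max(13, 7) = 13

13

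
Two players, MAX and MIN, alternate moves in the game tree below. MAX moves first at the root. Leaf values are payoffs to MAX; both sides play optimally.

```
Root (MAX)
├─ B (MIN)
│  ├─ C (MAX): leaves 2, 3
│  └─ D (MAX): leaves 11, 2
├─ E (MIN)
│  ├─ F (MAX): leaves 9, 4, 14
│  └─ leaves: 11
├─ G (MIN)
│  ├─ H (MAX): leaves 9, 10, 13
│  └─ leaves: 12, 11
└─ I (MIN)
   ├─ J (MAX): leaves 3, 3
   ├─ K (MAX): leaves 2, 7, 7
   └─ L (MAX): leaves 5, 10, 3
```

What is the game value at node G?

11

H: max(9, 10, 13) = 13
G: min(13, 12, 11) = 11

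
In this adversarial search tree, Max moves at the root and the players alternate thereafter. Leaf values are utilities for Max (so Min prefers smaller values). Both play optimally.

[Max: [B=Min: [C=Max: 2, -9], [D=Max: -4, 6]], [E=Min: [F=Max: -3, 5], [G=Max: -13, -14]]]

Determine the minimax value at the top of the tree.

2

C (Max): max(2, -9) = 2
D (Max): max(-4, 6) = 6
B (Min): min(2, 6) = 2
F (Max): max(-3, 5) = 5
G (Max): max(-13, -14) = -13
E (Min): min(5, -13) = -13
Root (Max): max(2, -13) = 2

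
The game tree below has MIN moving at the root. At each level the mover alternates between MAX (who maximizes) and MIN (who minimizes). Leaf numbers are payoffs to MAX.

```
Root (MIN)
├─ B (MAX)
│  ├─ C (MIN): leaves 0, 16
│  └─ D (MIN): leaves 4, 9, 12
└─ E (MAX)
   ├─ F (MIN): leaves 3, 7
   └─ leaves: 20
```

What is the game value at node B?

4

C: min(0, 16) = 0
D: min(4, 9, 12) = 4
B: max(0, 4) = 4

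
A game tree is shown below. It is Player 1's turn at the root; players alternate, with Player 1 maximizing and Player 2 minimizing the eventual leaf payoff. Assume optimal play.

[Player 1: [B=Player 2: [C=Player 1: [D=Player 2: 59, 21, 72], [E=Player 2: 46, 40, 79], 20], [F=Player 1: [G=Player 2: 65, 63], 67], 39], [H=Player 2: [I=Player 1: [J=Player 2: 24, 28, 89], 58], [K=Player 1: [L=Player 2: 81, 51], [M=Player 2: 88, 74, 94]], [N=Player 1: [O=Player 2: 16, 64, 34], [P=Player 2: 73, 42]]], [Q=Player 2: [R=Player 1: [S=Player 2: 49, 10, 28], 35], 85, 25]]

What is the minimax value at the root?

D (Player 2): min(59, 21, 72) = 21
E (Player 2): min(46, 40, 79) = 40
C (Player 1): max(21, 40, 20) = 40
G (Player 2): min(65, 63) = 63
F (Player 1): max(63, 67) = 67
B (Player 2): min(40, 67, 39) = 39
J (Player 2): min(24, 28, 89) = 24
I (Player 1): max(24, 58) = 58
L (Player 2): min(81, 51) = 51
M (Player 2): min(88, 74, 94) = 74
K (Player 1): max(51, 74) = 74
O (Player 2): min(16, 64, 34) = 16
P (Player 2): min(73, 42) = 42
N (Player 1): max(16, 42) = 42
H (Player 2): min(58, 74, 42) = 42
S (Player 2): min(49, 10, 28) = 10
R (Player 1): max(10, 35) = 35
Q (Player 2): min(35, 85, 25) = 25
Root (Player 1): max(39, 42, 25) = 42

42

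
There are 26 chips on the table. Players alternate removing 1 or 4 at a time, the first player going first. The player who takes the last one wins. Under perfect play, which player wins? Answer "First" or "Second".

First

Mark each pile size as W (mover wins) or L (mover loses):
i:   0  1  2  3  4  5  6  7  8  9 10 11 12 13 14 15 16 17 18 19 20 21 22 23 24 25 26
     L  W  L  W  W  L  W  L  W  W  L  W  L  W  W  L  W  L  W  W  L  W  L  W  W  L  W
Position 26 is W, so the first player wins.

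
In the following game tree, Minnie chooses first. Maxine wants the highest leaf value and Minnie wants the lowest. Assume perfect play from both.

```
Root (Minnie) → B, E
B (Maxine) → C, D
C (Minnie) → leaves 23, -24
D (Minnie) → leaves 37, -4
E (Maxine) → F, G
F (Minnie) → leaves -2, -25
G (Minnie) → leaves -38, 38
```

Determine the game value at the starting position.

C (Minnie): min(23, -24) = -24
D (Minnie): min(37, -4) = -4
B (Maxine): max(-24, -4) = -4
F (Minnie): min(-2, -25) = -25
G (Minnie): min(-38, 38) = -38
E (Maxine): max(-25, -38) = -25
Root (Minnie): min(-4, -25) = -25

-25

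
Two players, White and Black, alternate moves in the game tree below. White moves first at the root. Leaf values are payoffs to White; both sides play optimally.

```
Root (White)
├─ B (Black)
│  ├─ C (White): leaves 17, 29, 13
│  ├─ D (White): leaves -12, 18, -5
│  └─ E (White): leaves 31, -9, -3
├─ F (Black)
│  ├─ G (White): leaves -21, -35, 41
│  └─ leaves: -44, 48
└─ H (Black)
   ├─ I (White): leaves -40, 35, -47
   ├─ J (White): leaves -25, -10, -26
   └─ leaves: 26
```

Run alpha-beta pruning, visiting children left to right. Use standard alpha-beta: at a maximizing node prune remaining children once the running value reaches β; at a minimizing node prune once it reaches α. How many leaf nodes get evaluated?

C [α=-∞,β=+∞]: v=29
D [α=-∞,β=29]: v=18
E [α=-∞,β=18]: v=31 after child 1 ≥ β → β-cutoff, skip 2
B [α=-∞,β=+∞]: v=18
G [α=18,β=+∞]: v=41
F [α=18,β=+∞]: v=-44 after child 2 ≤ α → α-cutoff, skip 1
I [α=18,β=+∞]: v=35
J [α=18,β=35]: v=-10
H [α=18,β=+∞]: v=-10 after child 2 ≤ α → α-cutoff, skip 1
Root [α=-∞,β=+∞]: v=18
Leaves evaluated: 17 of 21.

17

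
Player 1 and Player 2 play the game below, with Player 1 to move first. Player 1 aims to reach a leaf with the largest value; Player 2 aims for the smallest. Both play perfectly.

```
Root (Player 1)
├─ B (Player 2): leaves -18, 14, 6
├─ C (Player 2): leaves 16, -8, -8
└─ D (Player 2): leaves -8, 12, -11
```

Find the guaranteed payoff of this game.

B (Player 2): min(-18, 14, 6) = -18
C (Player 2): min(16, -8, -8) = -8
D (Player 2): min(-8, 12, -11) = -11
Root (Player 1): max(-18, -8, -11) = -8

-8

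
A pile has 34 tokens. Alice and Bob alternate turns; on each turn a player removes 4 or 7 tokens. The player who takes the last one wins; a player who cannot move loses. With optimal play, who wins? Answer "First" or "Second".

W/L table (W = player to move can force a win):
i:   0  1  2  3  4  5  6  7  8  9 10 11 12 13 14 15 16 17 18 19 20 21 22 23 24 25 26 27 28 29 30 31 32 33 34
     L  L  L  L  W  W  W  W  W  W  W  L  L  L  L  W  W  W  W  W  W  W  L  L  L  L  W  W  W  W  W  W  W  L  L
Position 34 is L, so the second player wins.

Second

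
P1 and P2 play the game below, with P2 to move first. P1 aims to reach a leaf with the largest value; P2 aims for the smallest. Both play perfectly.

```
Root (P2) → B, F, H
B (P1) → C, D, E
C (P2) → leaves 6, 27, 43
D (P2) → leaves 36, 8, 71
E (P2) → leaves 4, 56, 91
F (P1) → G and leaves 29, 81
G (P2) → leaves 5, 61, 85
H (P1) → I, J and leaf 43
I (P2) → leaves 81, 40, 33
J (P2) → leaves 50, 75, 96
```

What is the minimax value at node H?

50

I: min(81, 40, 33) = 33
J: min(50, 75, 96) = 50
H: max(33, 50, 43) = 50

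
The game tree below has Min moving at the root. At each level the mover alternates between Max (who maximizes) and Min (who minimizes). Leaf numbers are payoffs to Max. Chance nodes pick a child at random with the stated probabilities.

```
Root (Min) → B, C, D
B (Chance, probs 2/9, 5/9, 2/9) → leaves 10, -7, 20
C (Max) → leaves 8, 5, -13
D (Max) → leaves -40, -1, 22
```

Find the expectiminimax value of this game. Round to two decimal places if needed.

2.78

B (Chance): 2/9·10 + 5/9·-7 + 2/9·20 = 2.78
C (Max): max(8, 5, -13) = 8
D (Max): max(-40, -1, 22) = 22
Root (Min): min(2.78, 8, 22) = 2.78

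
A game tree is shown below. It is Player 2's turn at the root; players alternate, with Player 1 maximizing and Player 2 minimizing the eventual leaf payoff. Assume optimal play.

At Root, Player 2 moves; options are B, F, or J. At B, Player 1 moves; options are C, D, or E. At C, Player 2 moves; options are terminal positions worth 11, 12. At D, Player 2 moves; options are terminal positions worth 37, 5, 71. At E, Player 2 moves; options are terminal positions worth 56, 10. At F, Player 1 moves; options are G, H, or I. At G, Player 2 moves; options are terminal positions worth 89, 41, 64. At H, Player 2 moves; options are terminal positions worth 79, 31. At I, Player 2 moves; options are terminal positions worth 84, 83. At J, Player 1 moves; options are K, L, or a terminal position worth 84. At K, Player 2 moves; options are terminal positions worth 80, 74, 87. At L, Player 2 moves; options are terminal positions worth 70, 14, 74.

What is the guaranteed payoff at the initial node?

11

C (Player 2): min(11, 12) = 11
D (Player 2): min(37, 5, 71) = 5
E (Player 2): min(56, 10) = 10
B (Player 1): max(11, 5, 10) = 11
G (Player 2): min(89, 41, 64) = 41
H (Player 2): min(79, 31) = 31
I (Player 2): min(84, 83) = 83
F (Player 1): max(41, 31, 83) = 83
K (Player 2): min(80, 74, 87) = 74
L (Player 2): min(70, 14, 74) = 14
J (Player 1): max(74, 14, 84) = 84
Root (Player 2): min(11, 83, 84) = 11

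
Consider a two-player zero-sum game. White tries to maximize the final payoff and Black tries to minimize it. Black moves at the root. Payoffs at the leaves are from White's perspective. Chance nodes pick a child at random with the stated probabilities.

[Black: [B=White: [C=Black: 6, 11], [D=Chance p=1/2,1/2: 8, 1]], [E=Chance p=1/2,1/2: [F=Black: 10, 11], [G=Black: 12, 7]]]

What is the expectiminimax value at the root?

C (Black): min(6, 11) = 6
D (Chance): 1/2·8 + 1/2·1 = 4.5
B (White): max(6, 4.5) = 6
F (Black): min(10, 11) = 10
G (Black): min(12, 7) = 7
E (Chance): 1/2·10 + 1/2·7 = 8.5
Root (Black): min(6, 8.5) = 6

6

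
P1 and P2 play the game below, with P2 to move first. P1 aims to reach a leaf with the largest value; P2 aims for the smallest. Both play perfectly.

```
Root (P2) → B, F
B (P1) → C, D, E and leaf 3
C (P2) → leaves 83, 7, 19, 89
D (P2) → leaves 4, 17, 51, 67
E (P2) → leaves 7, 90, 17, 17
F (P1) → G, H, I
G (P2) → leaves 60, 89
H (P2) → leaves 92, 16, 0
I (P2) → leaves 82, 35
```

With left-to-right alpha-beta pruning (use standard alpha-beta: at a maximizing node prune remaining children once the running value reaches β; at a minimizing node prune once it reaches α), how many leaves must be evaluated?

C [α=-∞,β=+∞]: v=7
D [α=7,β=+∞]: v=4 after child 1 ≤ α → α-cutoff, skip 3
E [α=7,β=+∞]: v=7 after child 1 ≤ α → α-cutoff, skip 3
B [α=-∞,β=+∞]: v=7
G [α=-∞,β=7]: v=60
F [α=-∞,β=7]: v=60 after child 1 ≥ β → β-cutoff, skip 2
Root [α=-∞,β=+∞]: v=7
Leaves evaluated: 9 of 20.

9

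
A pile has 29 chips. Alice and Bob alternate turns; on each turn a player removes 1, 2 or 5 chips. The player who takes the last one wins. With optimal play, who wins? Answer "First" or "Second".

Positions where the player to move wins (W) vs loses (L):
i:   0  1  2  3  4  5  6  7  8  9 10 11 12 13 14 15 16 17 18 19 20 21 22 23 24 25 26 27 28 29
     L  W  W  L  W  W  L  W  W  L  W  W  L  W  W  L  W  W  L  W  W  L  W  W  L  W  W  L  W  W
Position 29 is W, so the first player wins.

First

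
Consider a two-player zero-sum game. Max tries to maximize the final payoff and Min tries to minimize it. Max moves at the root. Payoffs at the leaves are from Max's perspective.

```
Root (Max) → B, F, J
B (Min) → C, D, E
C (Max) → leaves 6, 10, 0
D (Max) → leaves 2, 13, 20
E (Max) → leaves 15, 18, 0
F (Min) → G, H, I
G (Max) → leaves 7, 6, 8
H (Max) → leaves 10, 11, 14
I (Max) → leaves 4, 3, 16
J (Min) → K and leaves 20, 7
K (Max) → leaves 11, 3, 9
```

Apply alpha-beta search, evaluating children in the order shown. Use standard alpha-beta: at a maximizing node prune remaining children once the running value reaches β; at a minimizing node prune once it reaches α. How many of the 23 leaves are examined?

C [α=-∞,β=+∞]: v=10
D [α=-∞,β=10]: v=13 after child 2 ≥ β → β-cutoff, skip 1
E [α=-∞,β=10]: v=15 after child 1 ≥ β → β-cutoff, skip 2
B [α=-∞,β=+∞]: v=10
G [α=10,β=+∞]: v=8
F [α=10,β=+∞]: v=8 after child 1 ≤ α → α-cutoff, skip 2
K [α=10,β=+∞]: v=11
J [α=10,β=+∞]: v=7
Root [α=-∞,β=+∞]: v=10
Leaves evaluated: 14 of 23.

14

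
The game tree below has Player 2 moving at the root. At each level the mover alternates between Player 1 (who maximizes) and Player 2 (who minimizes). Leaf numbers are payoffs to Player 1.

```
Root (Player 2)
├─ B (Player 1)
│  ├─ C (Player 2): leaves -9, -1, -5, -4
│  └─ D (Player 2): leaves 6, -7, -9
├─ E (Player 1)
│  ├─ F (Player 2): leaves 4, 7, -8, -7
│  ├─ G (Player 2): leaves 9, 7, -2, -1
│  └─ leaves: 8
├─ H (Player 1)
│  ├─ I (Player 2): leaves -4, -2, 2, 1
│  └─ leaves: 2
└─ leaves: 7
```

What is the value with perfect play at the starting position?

-9

C (Player 2): min(-9, -1, -5, -4) = -9
D (Player 2): min(6, -7, -9) = -9
B (Player 1): max(-9, -9) = -9
F (Player 2): min(4, 7, -8, -7) = -8
G (Player 2): min(9, 7, -2, -1) = -2
E (Player 1): max(-8, -2, 8) = 8
I (Player 2): min(-4, -2, 2, 1) = -4
H (Player 1): max(-4, 2) = 2
Root (Player 2): min(-9, 8, 2, 7) = -9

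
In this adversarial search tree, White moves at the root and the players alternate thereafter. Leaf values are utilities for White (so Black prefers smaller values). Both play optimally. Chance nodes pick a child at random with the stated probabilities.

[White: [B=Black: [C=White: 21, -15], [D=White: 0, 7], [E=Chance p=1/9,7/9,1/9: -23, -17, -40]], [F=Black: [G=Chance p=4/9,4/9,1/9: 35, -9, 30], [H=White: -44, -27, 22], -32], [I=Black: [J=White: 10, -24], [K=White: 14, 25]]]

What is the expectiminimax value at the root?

C (White): max(21, -15) = 21
D (White): max(0, 7) = 7
E (Chance): 1/9·-23 + 7/9·-17 + 1/9·-40 = -20.22
B (Black): min(21, 7, -20.22) = -20.22
G (Chance): 4/9·35 + 4/9·-9 + 1/9·30 = 14.89
H (White): max(-44, -27, 22) = 22
F (Black): min(14.89, 22, -32) = -32
J (White): max(10, -24) = 10
K (White): max(14, 25) = 25
I (Black): min(10, 25) = 10
Root (White): max(-20.22, -32, 10) = 10

10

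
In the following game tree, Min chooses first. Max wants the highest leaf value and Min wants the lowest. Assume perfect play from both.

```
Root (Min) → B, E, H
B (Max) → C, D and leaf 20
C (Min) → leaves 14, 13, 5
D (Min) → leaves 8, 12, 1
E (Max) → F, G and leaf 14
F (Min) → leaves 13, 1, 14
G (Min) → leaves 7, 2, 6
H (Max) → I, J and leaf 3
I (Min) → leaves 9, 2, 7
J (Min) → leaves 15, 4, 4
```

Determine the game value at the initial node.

C (Min): min(14, 13, 5) = 5
D (Min): min(8, 12, 1) = 1
B (Max): max(5, 1, 20) = 20
F (Min): min(13, 1, 14) = 1
G (Min): min(7, 2, 6) = 2
E (Max): max(1, 2, 14) = 14
I (Min): min(9, 2, 7) = 2
J (Min): min(15, 4, 4) = 4
H (Max): max(2, 4, 3) = 4
Root (Min): min(20, 14, 4) = 4

4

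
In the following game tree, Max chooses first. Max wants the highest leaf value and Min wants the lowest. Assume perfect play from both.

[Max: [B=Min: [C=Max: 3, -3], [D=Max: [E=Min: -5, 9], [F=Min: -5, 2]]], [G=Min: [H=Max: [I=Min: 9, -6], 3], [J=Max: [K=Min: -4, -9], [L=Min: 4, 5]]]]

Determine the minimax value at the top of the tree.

C (Max): max(3, -3) = 3
E (Min): min(-5, 9) = -5
F (Min): min(-5, 2) = -5
D (Max): max(-5, -5) = -5
B (Min): min(3, -5) = -5
I (Min): min(9, -6) = -6
H (Max): max(-6, 3) = 3
K (Min): min(-4, -9) = -9
L (Min): min(4, 5) = 4
J (Max): max(-9, 4) = 4
G (Min): min(3, 4) = 3
Root (Max): max(-5, 3) = 3

3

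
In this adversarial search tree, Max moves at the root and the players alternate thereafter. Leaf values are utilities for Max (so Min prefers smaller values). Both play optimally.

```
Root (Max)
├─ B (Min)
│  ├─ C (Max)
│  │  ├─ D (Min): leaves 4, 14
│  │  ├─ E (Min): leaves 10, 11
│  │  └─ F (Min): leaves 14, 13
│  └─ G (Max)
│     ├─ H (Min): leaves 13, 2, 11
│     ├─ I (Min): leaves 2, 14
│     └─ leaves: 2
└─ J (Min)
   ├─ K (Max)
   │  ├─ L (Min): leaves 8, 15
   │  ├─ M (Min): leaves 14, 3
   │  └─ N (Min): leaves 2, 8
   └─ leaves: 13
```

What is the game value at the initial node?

8

D (Min): min(4, 14) = 4
E (Min): min(10, 11) = 10
F (Min): min(14, 13) = 13
C (Max): max(4, 10, 13) = 13
H (Min): min(13, 2, 11) = 2
I (Min): min(2, 14) = 2
G (Max): max(2, 2, 2) = 2
B (Min): min(13, 2) = 2
L (Min): min(8, 15) = 8
M (Min): min(14, 3) = 3
N (Min): min(2, 8) = 2
K (Max): max(8, 3, 2) = 8
J (Min): min(8, 13) = 8
Root (Max): max(2, 8) = 8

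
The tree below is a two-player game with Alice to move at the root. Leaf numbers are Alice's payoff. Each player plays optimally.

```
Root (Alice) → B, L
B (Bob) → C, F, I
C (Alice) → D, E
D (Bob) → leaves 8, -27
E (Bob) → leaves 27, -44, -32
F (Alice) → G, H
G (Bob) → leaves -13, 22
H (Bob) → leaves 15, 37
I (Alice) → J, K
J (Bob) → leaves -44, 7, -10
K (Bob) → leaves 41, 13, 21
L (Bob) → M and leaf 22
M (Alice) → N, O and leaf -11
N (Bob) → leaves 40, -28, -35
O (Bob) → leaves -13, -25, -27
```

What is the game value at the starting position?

-11

D (Bob): min(8, -27) = -27
E (Bob): min(27, -44, -32) = -44
C (Alice): max(-27, -44) = -27
G (Bob): min(-13, 22) = -13
H (Bob): min(15, 37) = 15
F (Alice): max(-13, 15) = 15
J (Bob): min(-44, 7, -10) = -44
K (Bob): min(41, 13, 21) = 13
I (Alice): max(-44, 13) = 13
B (Bob): min(-27, 15, 13) = -27
N (Bob): min(40, -28, -35) = -35
O (Bob): min(-13, -25, -27) = -27
M (Alice): max(-35, -27, -11) = -11
L (Bob): min(-11, 22) = -11
Root (Alice): max(-27, -11) = -11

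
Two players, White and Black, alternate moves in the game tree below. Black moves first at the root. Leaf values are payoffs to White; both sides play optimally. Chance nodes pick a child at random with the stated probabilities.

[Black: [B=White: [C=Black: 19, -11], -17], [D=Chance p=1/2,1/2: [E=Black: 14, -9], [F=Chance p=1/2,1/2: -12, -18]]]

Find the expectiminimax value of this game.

-12

C (Black): min(19, -11) = -11
B (White): max(-11, -17) = -11
E (Black): min(14, -9) = -9
F (Chance): 1/2·-12 + 1/2·-18 = -15
D (Chance): 1/2·-9 + 1/2·-15 = -12
Root (Black): min(-11, -12) = -12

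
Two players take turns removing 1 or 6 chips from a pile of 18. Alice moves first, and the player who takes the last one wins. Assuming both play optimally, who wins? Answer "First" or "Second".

Mark each pile size as W (mover wins) or L (mover loses):
i:   0  1  2  3  4  5  6  7  8  9 10 11 12 13 14 15 16 17 18
     L  W  L  W  L  W  W  L  W  L  W  L  W  W  L  W  L  W  L
Position 18 is L, so the second player wins.

Second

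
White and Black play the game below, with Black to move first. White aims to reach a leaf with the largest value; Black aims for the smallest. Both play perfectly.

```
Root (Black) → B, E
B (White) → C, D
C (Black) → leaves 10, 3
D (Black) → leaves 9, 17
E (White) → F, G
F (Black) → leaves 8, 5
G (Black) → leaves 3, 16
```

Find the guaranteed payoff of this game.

5

C (Black): min(10, 3) = 3
D (Black): min(9, 17) = 9
B (White): max(3, 9) = 9
F (Black): min(8, 5) = 5
G (Black): min(3, 16) = 3
E (White): max(5, 3) = 5
Root (Black): min(9, 5) = 5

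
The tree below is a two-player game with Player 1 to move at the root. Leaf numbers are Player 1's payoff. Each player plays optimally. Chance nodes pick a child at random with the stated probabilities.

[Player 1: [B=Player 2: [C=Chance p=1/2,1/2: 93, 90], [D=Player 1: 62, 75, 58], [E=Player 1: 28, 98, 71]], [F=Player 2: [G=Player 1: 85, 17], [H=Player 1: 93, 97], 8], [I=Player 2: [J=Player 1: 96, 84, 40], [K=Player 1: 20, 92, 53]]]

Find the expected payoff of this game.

C (Chance): 1/2·93 + 1/2·90 = 91.5
D (Player 1): max(62, 75, 58) = 75
E (Player 1): max(28, 98, 71) = 98
B (Player 2): min(91.5, 75, 98) = 75
G (Player 1): max(85, 17) = 85
H (Player 1): max(93, 97) = 97
F (Player 2): min(85, 97, 8) = 8
J (Player 1): max(96, 84, 40) = 96
K (Player 1): max(20, 92, 53) = 92
I (Player 2): min(96, 92) = 92
Root (Player 1): max(75, 8, 92) = 92

92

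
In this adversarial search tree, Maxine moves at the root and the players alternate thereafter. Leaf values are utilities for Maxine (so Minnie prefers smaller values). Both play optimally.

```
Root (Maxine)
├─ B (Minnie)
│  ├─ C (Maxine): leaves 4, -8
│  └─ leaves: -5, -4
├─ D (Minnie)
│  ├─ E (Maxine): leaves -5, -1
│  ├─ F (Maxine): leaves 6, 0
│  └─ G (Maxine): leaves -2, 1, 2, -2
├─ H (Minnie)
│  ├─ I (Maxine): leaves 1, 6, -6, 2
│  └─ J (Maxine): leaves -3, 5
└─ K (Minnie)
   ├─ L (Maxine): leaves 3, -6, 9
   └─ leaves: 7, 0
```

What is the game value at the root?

5

C (Maxine): max(4, -8) = 4
B (Minnie): min(4, -5, -4) = -5
E (Maxine): max(-5, -1) = -1
F (Maxine): max(6, 0) = 6
G (Maxine): max(-2, 1, 2, -2) = 2
D (Minnie): min(-1, 6, 2) = -1
I (Maxine): max(1, 6, -6, 2) = 6
J (Maxine): max(-3, 5) = 5
H (Minnie): min(6, 5) = 5
L (Maxine): max(3, -6, 9) = 9
K (Minnie): min(9, 7, 0) = 0
Root (Maxine): max(-5, -1, 5, 0) = 5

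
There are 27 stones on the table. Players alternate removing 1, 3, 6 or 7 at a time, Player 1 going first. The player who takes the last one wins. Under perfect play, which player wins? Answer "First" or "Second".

Compute winning (W) and losing (L) positions by backward induction:
i:   0  1  2  3  4  5  6  7  8  9 10 11 12 13 14 15 16 17 18 19 20 21 22 23 24 25 26 27
     L  W  L  W  L  W  W  W  W  W  W  W  L  W  L  W  L  W  W  W  W  W  W  W  L  W  L  W
Position 27 is W, so the first player wins.

First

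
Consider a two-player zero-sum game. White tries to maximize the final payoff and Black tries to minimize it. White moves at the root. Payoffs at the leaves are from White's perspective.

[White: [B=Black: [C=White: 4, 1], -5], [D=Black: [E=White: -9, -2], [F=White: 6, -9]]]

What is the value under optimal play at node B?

-5

C: max(4, 1) = 4
B: min(4, -5) = -5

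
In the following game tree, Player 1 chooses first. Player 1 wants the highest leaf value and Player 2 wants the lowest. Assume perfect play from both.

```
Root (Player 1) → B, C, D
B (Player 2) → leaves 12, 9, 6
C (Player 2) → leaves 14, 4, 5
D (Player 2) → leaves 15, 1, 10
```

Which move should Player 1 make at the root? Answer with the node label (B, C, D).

B (Player 2): min(12, 9, 6) = 6
C (Player 2): min(14, 4, 5) = 4
D (Player 2): min(15, 1, 10) = 1
Root (Player 1): max(6, 4, 1) = 6
Player 1 picks the child with the highest value: B (value 6).

B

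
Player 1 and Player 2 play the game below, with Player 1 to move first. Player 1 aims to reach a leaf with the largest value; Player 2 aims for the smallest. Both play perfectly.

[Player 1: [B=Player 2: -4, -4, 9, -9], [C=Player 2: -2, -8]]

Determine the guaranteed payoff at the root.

B (Player 2): min(-4, -4, 9, -9) = -9
C (Player 2): min(-2, -8) = -8
Root (Player 1): max(-9, -8) = -8

-8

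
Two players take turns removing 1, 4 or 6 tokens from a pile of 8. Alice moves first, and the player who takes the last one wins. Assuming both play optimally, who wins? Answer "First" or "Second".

First

W/L table (W = player to move can force a win):
i:   0  1  2  3  4  5  6  7  8
     L  W  L  W  W  L  W  L  W
Position 8 is W, so the first player wins.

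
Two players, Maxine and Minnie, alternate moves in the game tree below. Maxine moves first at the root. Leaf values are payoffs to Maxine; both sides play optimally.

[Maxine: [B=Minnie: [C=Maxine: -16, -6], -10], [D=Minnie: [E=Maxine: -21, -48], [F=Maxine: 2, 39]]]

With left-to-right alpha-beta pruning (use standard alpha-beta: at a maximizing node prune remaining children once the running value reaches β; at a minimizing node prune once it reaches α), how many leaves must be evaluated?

C [α=-∞,β=+∞]: v=-6
B [α=-∞,β=+∞]: v=-10
E [α=-10,β=+∞]: v=-21
D [α=-10,β=+∞]: v=-21 after child 1 ≤ α → α-cutoff, skip 1
Root [α=-∞,β=+∞]: v=-10
Leaves evaluated: 5 of 7.

5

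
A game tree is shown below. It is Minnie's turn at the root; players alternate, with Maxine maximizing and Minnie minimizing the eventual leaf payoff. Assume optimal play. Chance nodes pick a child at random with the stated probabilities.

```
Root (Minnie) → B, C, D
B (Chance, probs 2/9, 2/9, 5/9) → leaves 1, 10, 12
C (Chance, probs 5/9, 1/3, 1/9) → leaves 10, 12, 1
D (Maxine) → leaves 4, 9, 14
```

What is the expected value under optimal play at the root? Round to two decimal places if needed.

9.11

B (Chance): 2/9·1 + 2/9·10 + 5/9·12 = 9.11
C (Chance): 5/9·10 + 1/3·12 + 1/9·1 = 9.67
D (Maxine): max(4, 9, 14) = 14
Root (Minnie): min(9.11, 9.67, 14) = 9.11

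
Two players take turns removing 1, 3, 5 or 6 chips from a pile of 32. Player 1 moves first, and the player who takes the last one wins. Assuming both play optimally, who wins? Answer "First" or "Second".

First

i:   0  1  2  3  4  5  6  7  8  9 10 11 12 13 14 15 16 17 18 19 20 21 22 23 24 25 26 27 28 29 30 31 32
     L  W  L  W  L  W  W  W  W  W  W  L  W  L  W  L  W  W  W  W  W  W  L  W  L  W  L  W  W  W  W  W  W
Position 32 is W, so the first player wins.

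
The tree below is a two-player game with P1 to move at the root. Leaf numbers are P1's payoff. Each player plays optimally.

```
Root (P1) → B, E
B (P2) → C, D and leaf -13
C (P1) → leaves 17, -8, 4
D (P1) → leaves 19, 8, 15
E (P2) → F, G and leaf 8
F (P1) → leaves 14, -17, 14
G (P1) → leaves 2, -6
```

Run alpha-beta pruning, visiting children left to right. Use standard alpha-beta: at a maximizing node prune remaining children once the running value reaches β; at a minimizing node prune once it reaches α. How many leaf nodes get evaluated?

C [α=-∞,β=+∞]: v=17
D [α=-∞,β=17]: v=19 after child 1 ≥ β → β-cutoff, skip 2
B [α=-∞,β=+∞]: v=-13
F [α=-13,β=+∞]: v=14
G [α=-13,β=14]: v=2
E [α=-13,β=+∞]: v=2
Root [α=-∞,β=+∞]: v=2
Leaves evaluated: 11 of 13.

11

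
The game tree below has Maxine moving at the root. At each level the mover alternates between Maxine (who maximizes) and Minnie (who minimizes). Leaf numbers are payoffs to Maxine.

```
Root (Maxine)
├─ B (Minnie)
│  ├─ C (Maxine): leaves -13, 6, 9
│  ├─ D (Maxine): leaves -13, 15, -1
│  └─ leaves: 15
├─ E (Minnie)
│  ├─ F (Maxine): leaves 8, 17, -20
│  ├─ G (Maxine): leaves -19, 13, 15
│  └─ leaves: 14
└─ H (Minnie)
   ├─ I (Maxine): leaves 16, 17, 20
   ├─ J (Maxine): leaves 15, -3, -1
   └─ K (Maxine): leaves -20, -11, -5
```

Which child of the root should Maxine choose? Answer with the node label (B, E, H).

C (Maxine): max(-13, 6, 9) = 9
D (Maxine): max(-13, 15, -1) = 15
B (Minnie): min(9, 15, 15) = 9
F (Maxine): max(8, 17, -20) = 17
G (Maxine): max(-19, 13, 15) = 15
E (Minnie): min(17, 15, 14) = 14
I (Maxine): max(16, 17, 20) = 20
J (Maxine): max(15, -3, -1) = 15
K (Maxine): max(-20, -11, -5) = -5
H (Minnie): min(20, 15, -5) = -5
Root (Maxine): max(9, 14, -5) = 14
Maxine picks the child with the highest value: E (value 14).

E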